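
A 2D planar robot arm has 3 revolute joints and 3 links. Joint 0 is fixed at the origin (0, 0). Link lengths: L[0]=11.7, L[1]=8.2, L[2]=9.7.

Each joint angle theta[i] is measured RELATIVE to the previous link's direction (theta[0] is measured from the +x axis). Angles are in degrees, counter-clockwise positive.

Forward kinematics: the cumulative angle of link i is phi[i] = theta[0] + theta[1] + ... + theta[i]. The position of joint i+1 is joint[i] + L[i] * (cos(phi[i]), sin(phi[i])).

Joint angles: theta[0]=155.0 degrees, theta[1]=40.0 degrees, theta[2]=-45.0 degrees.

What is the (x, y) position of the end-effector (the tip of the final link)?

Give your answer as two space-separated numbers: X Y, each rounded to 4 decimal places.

Answer: -26.9248 7.6723

Derivation:
joint[0] = (0.0000, 0.0000)  (base)
link 0: phi[0] = 155 = 155 deg
  cos(155 deg) = -0.9063, sin(155 deg) = 0.4226
  joint[1] = (0.0000, 0.0000) + 11.7 * (-0.9063, 0.4226) = (0.0000 + -10.6038, 0.0000 + 4.9446) = (-10.6038, 4.9446)
link 1: phi[1] = 155 + 40 = 195 deg
  cos(195 deg) = -0.9659, sin(195 deg) = -0.2588
  joint[2] = (-10.6038, 4.9446) + 8.2 * (-0.9659, -0.2588) = (-10.6038 + -7.9206, 4.9446 + -2.1223) = (-18.5244, 2.8223)
link 2: phi[2] = 155 + 40 + -45 = 150 deg
  cos(150 deg) = -0.8660, sin(150 deg) = 0.5000
  joint[3] = (-18.5244, 2.8223) + 9.7 * (-0.8660, 0.5000) = (-18.5244 + -8.4004, 2.8223 + 4.8500) = (-26.9248, 7.6723)
End effector: (-26.9248, 7.6723)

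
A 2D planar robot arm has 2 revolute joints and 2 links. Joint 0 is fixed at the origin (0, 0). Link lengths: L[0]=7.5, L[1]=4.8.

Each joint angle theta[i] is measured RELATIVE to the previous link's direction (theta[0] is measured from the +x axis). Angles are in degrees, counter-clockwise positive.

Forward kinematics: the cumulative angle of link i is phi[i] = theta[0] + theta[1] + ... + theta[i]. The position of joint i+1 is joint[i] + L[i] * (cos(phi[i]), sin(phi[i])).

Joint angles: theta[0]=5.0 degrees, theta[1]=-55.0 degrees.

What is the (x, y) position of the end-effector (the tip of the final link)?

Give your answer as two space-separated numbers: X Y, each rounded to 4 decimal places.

joint[0] = (0.0000, 0.0000)  (base)
link 0: phi[0] = 5 = 5 deg
  cos(5 deg) = 0.9962, sin(5 deg) = 0.0872
  joint[1] = (0.0000, 0.0000) + 7.5 * (0.9962, 0.0872) = (0.0000 + 7.4715, 0.0000 + 0.6537) = (7.4715, 0.6537)
link 1: phi[1] = 5 + -55 = -50 deg
  cos(-50 deg) = 0.6428, sin(-50 deg) = -0.7660
  joint[2] = (7.4715, 0.6537) + 4.8 * (0.6428, -0.7660) = (7.4715 + 3.0854, 0.6537 + -3.6770) = (10.5568, -3.0233)
End effector: (10.5568, -3.0233)

Answer: 10.5568 -3.0233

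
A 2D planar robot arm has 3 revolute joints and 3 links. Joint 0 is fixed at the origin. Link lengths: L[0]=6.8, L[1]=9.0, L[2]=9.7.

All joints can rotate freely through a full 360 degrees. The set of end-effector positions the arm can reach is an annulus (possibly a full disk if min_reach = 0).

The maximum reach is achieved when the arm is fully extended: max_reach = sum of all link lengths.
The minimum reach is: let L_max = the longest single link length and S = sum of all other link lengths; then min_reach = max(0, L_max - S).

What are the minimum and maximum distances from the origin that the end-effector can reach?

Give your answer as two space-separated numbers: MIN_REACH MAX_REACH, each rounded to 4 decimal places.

Link lengths: [6.8, 9.0, 9.7]
max_reach = 6.8 + 9 + 9.7 = 25.5
L_max = max([6.8, 9.0, 9.7]) = 9.7
S (sum of others) = 25.5 - 9.7 = 15.8
min_reach = max(0, 9.7 - 15.8) = max(0, -6.1) = 0

Answer: 0.0000 25.5000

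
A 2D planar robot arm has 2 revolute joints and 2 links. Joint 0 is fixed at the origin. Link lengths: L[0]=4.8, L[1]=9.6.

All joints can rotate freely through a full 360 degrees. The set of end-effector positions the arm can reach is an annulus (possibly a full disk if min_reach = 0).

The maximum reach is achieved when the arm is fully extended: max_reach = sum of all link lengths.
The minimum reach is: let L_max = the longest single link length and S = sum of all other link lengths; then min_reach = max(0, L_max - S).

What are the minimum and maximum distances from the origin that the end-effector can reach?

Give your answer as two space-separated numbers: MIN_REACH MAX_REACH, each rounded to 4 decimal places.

Link lengths: [4.8, 9.6]
max_reach = 4.8 + 9.6 = 14.4
L_max = max([4.8, 9.6]) = 9.6
S (sum of others) = 14.4 - 9.6 = 4.8
min_reach = max(0, 9.6 - 4.8) = max(0, 4.8) = 4.8

Answer: 4.8000 14.4000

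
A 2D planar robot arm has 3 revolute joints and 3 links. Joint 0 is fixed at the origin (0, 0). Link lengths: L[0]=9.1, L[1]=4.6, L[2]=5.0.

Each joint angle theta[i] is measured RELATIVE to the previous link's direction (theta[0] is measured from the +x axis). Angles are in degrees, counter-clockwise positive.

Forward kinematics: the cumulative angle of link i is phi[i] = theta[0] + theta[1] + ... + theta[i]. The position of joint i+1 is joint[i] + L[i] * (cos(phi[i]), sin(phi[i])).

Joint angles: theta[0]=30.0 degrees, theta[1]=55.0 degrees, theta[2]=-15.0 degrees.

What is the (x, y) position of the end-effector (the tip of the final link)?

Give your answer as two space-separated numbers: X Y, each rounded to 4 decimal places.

joint[0] = (0.0000, 0.0000)  (base)
link 0: phi[0] = 30 = 30 deg
  cos(30 deg) = 0.8660, sin(30 deg) = 0.5000
  joint[1] = (0.0000, 0.0000) + 9.1 * (0.8660, 0.5000) = (0.0000 + 7.8808, 0.0000 + 4.5500) = (7.8808, 4.5500)
link 1: phi[1] = 30 + 55 = 85 deg
  cos(85 deg) = 0.0872, sin(85 deg) = 0.9962
  joint[2] = (7.8808, 4.5500) + 4.6 * (0.0872, 0.9962) = (7.8808 + 0.4009, 4.5500 + 4.5825) = (8.2817, 9.1325)
link 2: phi[2] = 30 + 55 + -15 = 70 deg
  cos(70 deg) = 0.3420, sin(70 deg) = 0.9397
  joint[3] = (8.2817, 9.1325) + 5 * (0.3420, 0.9397) = (8.2817 + 1.7101, 9.1325 + 4.6985) = (9.9918, 13.8310)
End effector: (9.9918, 13.8310)

Answer: 9.9918 13.8310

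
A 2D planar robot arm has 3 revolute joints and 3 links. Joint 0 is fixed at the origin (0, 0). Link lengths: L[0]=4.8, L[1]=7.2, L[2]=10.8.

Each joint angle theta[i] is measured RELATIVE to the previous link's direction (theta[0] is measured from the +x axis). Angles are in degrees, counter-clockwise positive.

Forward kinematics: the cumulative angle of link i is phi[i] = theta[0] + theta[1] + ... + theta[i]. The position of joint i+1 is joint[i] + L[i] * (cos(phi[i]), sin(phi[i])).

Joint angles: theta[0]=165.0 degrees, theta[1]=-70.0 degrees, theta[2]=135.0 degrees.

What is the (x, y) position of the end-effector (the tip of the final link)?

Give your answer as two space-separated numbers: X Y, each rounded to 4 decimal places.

Answer: -12.2061 0.1417

Derivation:
joint[0] = (0.0000, 0.0000)  (base)
link 0: phi[0] = 165 = 165 deg
  cos(165 deg) = -0.9659, sin(165 deg) = 0.2588
  joint[1] = (0.0000, 0.0000) + 4.8 * (-0.9659, 0.2588) = (0.0000 + -4.6364, 0.0000 + 1.2423) = (-4.6364, 1.2423)
link 1: phi[1] = 165 + -70 = 95 deg
  cos(95 deg) = -0.0872, sin(95 deg) = 0.9962
  joint[2] = (-4.6364, 1.2423) + 7.2 * (-0.0872, 0.9962) = (-4.6364 + -0.6275, 1.2423 + 7.1726) = (-5.2640, 8.4149)
link 2: phi[2] = 165 + -70 + 135 = 230 deg
  cos(230 deg) = -0.6428, sin(230 deg) = -0.7660
  joint[3] = (-5.2640, 8.4149) + 10.8 * (-0.6428, -0.7660) = (-5.2640 + -6.9421, 8.4149 + -8.2733) = (-12.2061, 0.1417)
End effector: (-12.2061, 0.1417)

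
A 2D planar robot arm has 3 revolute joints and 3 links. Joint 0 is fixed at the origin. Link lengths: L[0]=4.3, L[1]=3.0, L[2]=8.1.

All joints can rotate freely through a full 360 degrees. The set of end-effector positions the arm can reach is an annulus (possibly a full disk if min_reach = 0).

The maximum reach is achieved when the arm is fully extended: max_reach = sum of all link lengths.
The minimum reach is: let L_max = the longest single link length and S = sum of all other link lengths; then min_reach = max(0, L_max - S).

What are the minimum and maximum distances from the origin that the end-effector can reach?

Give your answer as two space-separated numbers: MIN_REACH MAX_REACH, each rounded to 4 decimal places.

Link lengths: [4.3, 3.0, 8.1]
max_reach = 4.3 + 3 + 8.1 = 15.4
L_max = max([4.3, 3.0, 8.1]) = 8.1
S (sum of others) = 15.4 - 8.1 = 7.3
min_reach = max(0, 8.1 - 7.3) = max(0, 0.8) = 0.8

Answer: 0.8000 15.4000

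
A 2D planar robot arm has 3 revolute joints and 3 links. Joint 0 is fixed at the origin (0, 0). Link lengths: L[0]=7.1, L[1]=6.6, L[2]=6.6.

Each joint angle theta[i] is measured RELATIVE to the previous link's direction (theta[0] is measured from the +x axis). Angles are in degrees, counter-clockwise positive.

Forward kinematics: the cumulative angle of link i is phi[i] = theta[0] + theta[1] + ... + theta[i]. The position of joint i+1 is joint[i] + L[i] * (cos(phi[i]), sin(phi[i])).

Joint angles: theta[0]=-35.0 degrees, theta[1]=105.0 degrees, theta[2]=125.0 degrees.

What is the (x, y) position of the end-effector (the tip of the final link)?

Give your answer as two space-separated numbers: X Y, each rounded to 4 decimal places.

Answer: 1.6982 0.4214

Derivation:
joint[0] = (0.0000, 0.0000)  (base)
link 0: phi[0] = -35 = -35 deg
  cos(-35 deg) = 0.8192, sin(-35 deg) = -0.5736
  joint[1] = (0.0000, 0.0000) + 7.1 * (0.8192, -0.5736) = (0.0000 + 5.8160, 0.0000 + -4.0724) = (5.8160, -4.0724)
link 1: phi[1] = -35 + 105 = 70 deg
  cos(70 deg) = 0.3420, sin(70 deg) = 0.9397
  joint[2] = (5.8160, -4.0724) + 6.6 * (0.3420, 0.9397) = (5.8160 + 2.2573, -4.0724 + 6.2020) = (8.0733, 2.1296)
link 2: phi[2] = -35 + 105 + 125 = 195 deg
  cos(195 deg) = -0.9659, sin(195 deg) = -0.2588
  joint[3] = (8.0733, 2.1296) + 6.6 * (-0.9659, -0.2588) = (8.0733 + -6.3751, 2.1296 + -1.7082) = (1.6982, 0.4214)
End effector: (1.6982, 0.4214)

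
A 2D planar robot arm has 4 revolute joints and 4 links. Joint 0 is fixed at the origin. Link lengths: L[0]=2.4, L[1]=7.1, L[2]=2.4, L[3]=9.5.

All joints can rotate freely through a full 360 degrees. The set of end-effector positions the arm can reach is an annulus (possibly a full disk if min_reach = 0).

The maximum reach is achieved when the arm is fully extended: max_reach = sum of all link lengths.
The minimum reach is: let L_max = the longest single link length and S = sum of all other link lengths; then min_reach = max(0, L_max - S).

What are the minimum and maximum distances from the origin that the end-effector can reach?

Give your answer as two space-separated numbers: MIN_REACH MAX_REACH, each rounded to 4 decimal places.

Link lengths: [2.4, 7.1, 2.4, 9.5]
max_reach = 2.4 + 7.1 + 2.4 + 9.5 = 21.4
L_max = max([2.4, 7.1, 2.4, 9.5]) = 9.5
S (sum of others) = 21.4 - 9.5 = 11.9
min_reach = max(0, 9.5 - 11.9) = max(0, -2.4) = 0

Answer: 0.0000 21.4000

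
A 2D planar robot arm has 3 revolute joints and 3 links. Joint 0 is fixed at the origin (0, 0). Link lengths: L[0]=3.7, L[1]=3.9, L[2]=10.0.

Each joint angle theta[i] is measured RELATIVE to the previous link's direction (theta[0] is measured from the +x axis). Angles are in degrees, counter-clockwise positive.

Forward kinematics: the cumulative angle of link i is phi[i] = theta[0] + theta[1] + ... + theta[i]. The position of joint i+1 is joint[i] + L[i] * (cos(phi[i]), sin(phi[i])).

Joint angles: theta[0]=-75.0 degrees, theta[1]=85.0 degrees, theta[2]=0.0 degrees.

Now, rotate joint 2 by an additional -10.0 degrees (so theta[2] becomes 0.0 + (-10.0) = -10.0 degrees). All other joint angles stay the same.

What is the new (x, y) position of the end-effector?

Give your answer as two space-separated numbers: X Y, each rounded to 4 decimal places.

joint[0] = (0.0000, 0.0000)  (base)
link 0: phi[0] = -75 = -75 deg
  cos(-75 deg) = 0.2588, sin(-75 deg) = -0.9659
  joint[1] = (0.0000, 0.0000) + 3.7 * (0.2588, -0.9659) = (0.0000 + 0.9576, 0.0000 + -3.5739) = (0.9576, -3.5739)
link 1: phi[1] = -75 + 85 = 10 deg
  cos(10 deg) = 0.9848, sin(10 deg) = 0.1736
  joint[2] = (0.9576, -3.5739) + 3.9 * (0.9848, 0.1736) = (0.9576 + 3.8408, -3.5739 + 0.6772) = (4.7984, -2.8967)
link 2: phi[2] = -75 + 85 + -10 = 0 deg
  cos(0 deg) = 1.0000, sin(0 deg) = 0.0000
  joint[3] = (4.7984, -2.8967) + 10 * (1.0000, 0.0000) = (4.7984 + 10.0000, -2.8967 + 0.0000) = (14.7984, -2.8967)
End effector: (14.7984, -2.8967)

Answer: 14.7984 -2.8967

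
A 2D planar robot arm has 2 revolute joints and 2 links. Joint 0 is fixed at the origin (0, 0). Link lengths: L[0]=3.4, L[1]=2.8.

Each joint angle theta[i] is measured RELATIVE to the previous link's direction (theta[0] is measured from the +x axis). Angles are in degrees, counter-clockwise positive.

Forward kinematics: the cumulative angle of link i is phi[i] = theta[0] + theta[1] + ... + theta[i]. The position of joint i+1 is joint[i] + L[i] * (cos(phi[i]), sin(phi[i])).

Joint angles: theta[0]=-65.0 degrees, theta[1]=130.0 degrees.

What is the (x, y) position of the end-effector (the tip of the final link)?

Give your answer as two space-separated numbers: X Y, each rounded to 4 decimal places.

Answer: 2.6202 -0.5438

Derivation:
joint[0] = (0.0000, 0.0000)  (base)
link 0: phi[0] = -65 = -65 deg
  cos(-65 deg) = 0.4226, sin(-65 deg) = -0.9063
  joint[1] = (0.0000, 0.0000) + 3.4 * (0.4226, -0.9063) = (0.0000 + 1.4369, 0.0000 + -3.0814) = (1.4369, -3.0814)
link 1: phi[1] = -65 + 130 = 65 deg
  cos(65 deg) = 0.4226, sin(65 deg) = 0.9063
  joint[2] = (1.4369, -3.0814) + 2.8 * (0.4226, 0.9063) = (1.4369 + 1.1833, -3.0814 + 2.5377) = (2.6202, -0.5438)
End effector: (2.6202, -0.5438)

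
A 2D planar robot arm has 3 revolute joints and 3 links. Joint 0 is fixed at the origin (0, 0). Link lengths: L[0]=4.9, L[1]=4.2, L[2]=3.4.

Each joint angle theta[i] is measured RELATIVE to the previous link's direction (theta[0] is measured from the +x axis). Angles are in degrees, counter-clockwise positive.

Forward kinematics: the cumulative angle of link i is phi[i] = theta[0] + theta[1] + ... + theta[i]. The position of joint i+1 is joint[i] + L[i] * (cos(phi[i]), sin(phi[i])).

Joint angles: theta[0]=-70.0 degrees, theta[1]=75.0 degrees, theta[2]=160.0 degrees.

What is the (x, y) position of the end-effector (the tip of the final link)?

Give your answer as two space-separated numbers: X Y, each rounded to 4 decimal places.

joint[0] = (0.0000, 0.0000)  (base)
link 0: phi[0] = -70 = -70 deg
  cos(-70 deg) = 0.3420, sin(-70 deg) = -0.9397
  joint[1] = (0.0000, 0.0000) + 4.9 * (0.3420, -0.9397) = (0.0000 + 1.6759, 0.0000 + -4.6045) = (1.6759, -4.6045)
link 1: phi[1] = -70 + 75 = 5 deg
  cos(5 deg) = 0.9962, sin(5 deg) = 0.0872
  joint[2] = (1.6759, -4.6045) + 4.2 * (0.9962, 0.0872) = (1.6759 + 4.1840, -4.6045 + 0.3661) = (5.8599, -4.2384)
link 2: phi[2] = -70 + 75 + 160 = 165 deg
  cos(165 deg) = -0.9659, sin(165 deg) = 0.2588
  joint[3] = (5.8599, -4.2384) + 3.4 * (-0.9659, 0.2588) = (5.8599 + -3.2841, -4.2384 + 0.8800) = (2.5758, -3.3585)
End effector: (2.5758, -3.3585)

Answer: 2.5758 -3.3585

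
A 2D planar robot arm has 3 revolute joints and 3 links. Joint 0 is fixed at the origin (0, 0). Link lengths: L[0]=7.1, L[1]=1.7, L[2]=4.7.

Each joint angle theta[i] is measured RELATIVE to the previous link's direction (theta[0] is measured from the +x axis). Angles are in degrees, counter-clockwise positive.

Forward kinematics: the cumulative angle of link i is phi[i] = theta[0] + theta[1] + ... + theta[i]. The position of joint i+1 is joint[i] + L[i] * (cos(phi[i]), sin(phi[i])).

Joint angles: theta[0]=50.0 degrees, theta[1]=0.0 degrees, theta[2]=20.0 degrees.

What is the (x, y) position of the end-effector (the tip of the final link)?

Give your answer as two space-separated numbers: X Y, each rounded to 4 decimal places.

Answer: 7.2640 11.1577

Derivation:
joint[0] = (0.0000, 0.0000)  (base)
link 0: phi[0] = 50 = 50 deg
  cos(50 deg) = 0.6428, sin(50 deg) = 0.7660
  joint[1] = (0.0000, 0.0000) + 7.1 * (0.6428, 0.7660) = (0.0000 + 4.5638, 0.0000 + 5.4389) = (4.5638, 5.4389)
link 1: phi[1] = 50 + 0 = 50 deg
  cos(50 deg) = 0.6428, sin(50 deg) = 0.7660
  joint[2] = (4.5638, 5.4389) + 1.7 * (0.6428, 0.7660) = (4.5638 + 1.0927, 5.4389 + 1.3023) = (5.6565, 6.7412)
link 2: phi[2] = 50 + 0 + 20 = 70 deg
  cos(70 deg) = 0.3420, sin(70 deg) = 0.9397
  joint[3] = (5.6565, 6.7412) + 4.7 * (0.3420, 0.9397) = (5.6565 + 1.6075, 6.7412 + 4.4166) = (7.2640, 11.1577)
End effector: (7.2640, 11.1577)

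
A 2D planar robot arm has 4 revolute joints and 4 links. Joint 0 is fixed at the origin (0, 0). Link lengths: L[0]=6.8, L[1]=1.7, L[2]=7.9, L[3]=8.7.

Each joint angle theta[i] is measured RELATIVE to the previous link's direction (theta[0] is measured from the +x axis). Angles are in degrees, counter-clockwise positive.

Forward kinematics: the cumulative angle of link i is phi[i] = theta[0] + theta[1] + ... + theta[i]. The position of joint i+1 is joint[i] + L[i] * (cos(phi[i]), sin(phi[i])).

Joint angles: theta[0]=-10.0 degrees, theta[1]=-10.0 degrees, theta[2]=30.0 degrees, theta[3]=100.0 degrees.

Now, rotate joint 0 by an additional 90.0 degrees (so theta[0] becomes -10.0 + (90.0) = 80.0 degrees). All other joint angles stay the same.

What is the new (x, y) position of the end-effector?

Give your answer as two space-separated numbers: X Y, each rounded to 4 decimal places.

Answer: -7.7849 13.0986

Derivation:
joint[0] = (0.0000, 0.0000)  (base)
link 0: phi[0] = 80 = 80 deg
  cos(80 deg) = 0.1736, sin(80 deg) = 0.9848
  joint[1] = (0.0000, 0.0000) + 6.8 * (0.1736, 0.9848) = (0.0000 + 1.1808, 0.0000 + 6.6967) = (1.1808, 6.6967)
link 1: phi[1] = 80 + -10 = 70 deg
  cos(70 deg) = 0.3420, sin(70 deg) = 0.9397
  joint[2] = (1.1808, 6.6967) + 1.7 * (0.3420, 0.9397) = (1.1808 + 0.5814, 6.6967 + 1.5975) = (1.7622, 8.2942)
link 2: phi[2] = 80 + -10 + 30 = 100 deg
  cos(100 deg) = -0.1736, sin(100 deg) = 0.9848
  joint[3] = (1.7622, 8.2942) + 7.9 * (-0.1736, 0.9848) = (1.7622 + -1.3718, 8.2942 + 7.7800) = (0.3904, 16.0742)
link 3: phi[3] = 80 + -10 + 30 + 100 = 200 deg
  cos(200 deg) = -0.9397, sin(200 deg) = -0.3420
  joint[4] = (0.3904, 16.0742) + 8.7 * (-0.9397, -0.3420) = (0.3904 + -8.1753, 16.0742 + -2.9756) = (-7.7849, 13.0986)
End effector: (-7.7849, 13.0986)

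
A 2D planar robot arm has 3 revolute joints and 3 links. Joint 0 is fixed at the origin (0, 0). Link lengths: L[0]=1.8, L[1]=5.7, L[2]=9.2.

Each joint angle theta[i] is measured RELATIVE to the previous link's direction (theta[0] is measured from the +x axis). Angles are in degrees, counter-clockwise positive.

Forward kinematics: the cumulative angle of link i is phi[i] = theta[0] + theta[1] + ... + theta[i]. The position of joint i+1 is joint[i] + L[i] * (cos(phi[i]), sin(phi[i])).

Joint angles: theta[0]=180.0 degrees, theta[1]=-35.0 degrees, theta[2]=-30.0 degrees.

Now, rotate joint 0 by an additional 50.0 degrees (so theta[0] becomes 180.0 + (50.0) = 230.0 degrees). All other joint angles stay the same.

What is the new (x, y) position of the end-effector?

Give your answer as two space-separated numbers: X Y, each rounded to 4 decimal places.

joint[0] = (0.0000, 0.0000)  (base)
link 0: phi[0] = 230 = 230 deg
  cos(230 deg) = -0.6428, sin(230 deg) = -0.7660
  joint[1] = (0.0000, 0.0000) + 1.8 * (-0.6428, -0.7660) = (0.0000 + -1.1570, 0.0000 + -1.3789) = (-1.1570, -1.3789)
link 1: phi[1] = 230 + -35 = 195 deg
  cos(195 deg) = -0.9659, sin(195 deg) = -0.2588
  joint[2] = (-1.1570, -1.3789) + 5.7 * (-0.9659, -0.2588) = (-1.1570 + -5.5058, -1.3789 + -1.4753) = (-6.6628, -2.8541)
link 2: phi[2] = 230 + -35 + -30 = 165 deg
  cos(165 deg) = -0.9659, sin(165 deg) = 0.2588
  joint[3] = (-6.6628, -2.8541) + 9.2 * (-0.9659, 0.2588) = (-6.6628 + -8.8865, -2.8541 + 2.3811) = (-15.5493, -0.4730)
End effector: (-15.5493, -0.4730)

Answer: -15.5493 -0.4730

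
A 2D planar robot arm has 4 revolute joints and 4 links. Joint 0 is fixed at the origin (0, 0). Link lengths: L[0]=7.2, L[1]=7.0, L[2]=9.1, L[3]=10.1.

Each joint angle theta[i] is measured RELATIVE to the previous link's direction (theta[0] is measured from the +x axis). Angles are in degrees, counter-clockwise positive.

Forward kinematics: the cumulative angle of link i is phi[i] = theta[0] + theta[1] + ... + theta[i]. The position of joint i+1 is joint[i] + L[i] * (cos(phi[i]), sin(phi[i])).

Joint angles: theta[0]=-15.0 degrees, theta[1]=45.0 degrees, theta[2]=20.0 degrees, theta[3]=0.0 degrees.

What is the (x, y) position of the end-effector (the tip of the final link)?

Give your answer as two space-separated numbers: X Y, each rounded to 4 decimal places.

joint[0] = (0.0000, 0.0000)  (base)
link 0: phi[0] = -15 = -15 deg
  cos(-15 deg) = 0.9659, sin(-15 deg) = -0.2588
  joint[1] = (0.0000, 0.0000) + 7.2 * (0.9659, -0.2588) = (0.0000 + 6.9547, 0.0000 + -1.8635) = (6.9547, -1.8635)
link 1: phi[1] = -15 + 45 = 30 deg
  cos(30 deg) = 0.8660, sin(30 deg) = 0.5000
  joint[2] = (6.9547, -1.8635) + 7 * (0.8660, 0.5000) = (6.9547 + 6.0622, -1.8635 + 3.5000) = (13.0168, 1.6365)
link 2: phi[2] = -15 + 45 + 20 = 50 deg
  cos(50 deg) = 0.6428, sin(50 deg) = 0.7660
  joint[3] = (13.0168, 1.6365) + 9.1 * (0.6428, 0.7660) = (13.0168 + 5.8494, 1.6365 + 6.9710) = (18.8662, 8.6075)
link 3: phi[3] = -15 + 45 + 20 + 0 = 50 deg
  cos(50 deg) = 0.6428, sin(50 deg) = 0.7660
  joint[4] = (18.8662, 8.6075) + 10.1 * (0.6428, 0.7660) = (18.8662 + 6.4922, 8.6075 + 7.7370) = (25.3584, 16.3446)
End effector: (25.3584, 16.3446)

Answer: 25.3584 16.3446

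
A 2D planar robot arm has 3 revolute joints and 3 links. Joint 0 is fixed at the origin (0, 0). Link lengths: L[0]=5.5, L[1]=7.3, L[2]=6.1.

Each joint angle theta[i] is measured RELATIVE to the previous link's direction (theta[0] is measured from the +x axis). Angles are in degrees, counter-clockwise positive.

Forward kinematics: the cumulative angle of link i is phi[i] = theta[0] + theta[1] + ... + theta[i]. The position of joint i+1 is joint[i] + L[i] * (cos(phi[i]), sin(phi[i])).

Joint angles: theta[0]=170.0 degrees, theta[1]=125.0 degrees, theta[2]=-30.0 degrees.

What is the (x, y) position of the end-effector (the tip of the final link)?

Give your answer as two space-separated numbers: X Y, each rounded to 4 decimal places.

Answer: -2.8630 -11.7378

Derivation:
joint[0] = (0.0000, 0.0000)  (base)
link 0: phi[0] = 170 = 170 deg
  cos(170 deg) = -0.9848, sin(170 deg) = 0.1736
  joint[1] = (0.0000, 0.0000) + 5.5 * (-0.9848, 0.1736) = (0.0000 + -5.4164, 0.0000 + 0.9551) = (-5.4164, 0.9551)
link 1: phi[1] = 170 + 125 = 295 deg
  cos(295 deg) = 0.4226, sin(295 deg) = -0.9063
  joint[2] = (-5.4164, 0.9551) + 7.3 * (0.4226, -0.9063) = (-5.4164 + 3.0851, 0.9551 + -6.6160) = (-2.3313, -5.6610)
link 2: phi[2] = 170 + 125 + -30 = 265 deg
  cos(265 deg) = -0.0872, sin(265 deg) = -0.9962
  joint[3] = (-2.3313, -5.6610) + 6.1 * (-0.0872, -0.9962) = (-2.3313 + -0.5317, -5.6610 + -6.0768) = (-2.8630, -11.7378)
End effector: (-2.8630, -11.7378)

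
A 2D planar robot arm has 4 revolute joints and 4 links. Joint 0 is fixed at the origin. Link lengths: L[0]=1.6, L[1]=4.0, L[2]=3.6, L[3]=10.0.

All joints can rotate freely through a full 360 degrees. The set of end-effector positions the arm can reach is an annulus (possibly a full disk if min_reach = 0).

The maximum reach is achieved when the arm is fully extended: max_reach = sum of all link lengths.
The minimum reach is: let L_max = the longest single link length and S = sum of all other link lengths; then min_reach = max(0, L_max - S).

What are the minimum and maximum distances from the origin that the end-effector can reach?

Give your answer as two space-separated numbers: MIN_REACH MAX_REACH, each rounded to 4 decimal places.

Link lengths: [1.6, 4.0, 3.6, 10.0]
max_reach = 1.6 + 4 + 3.6 + 10 = 19.2
L_max = max([1.6, 4.0, 3.6, 10.0]) = 10
S (sum of others) = 19.2 - 10 = 9.2
min_reach = max(0, 10 - 9.2) = max(0, 0.8) = 0.8

Answer: 0.8000 19.2000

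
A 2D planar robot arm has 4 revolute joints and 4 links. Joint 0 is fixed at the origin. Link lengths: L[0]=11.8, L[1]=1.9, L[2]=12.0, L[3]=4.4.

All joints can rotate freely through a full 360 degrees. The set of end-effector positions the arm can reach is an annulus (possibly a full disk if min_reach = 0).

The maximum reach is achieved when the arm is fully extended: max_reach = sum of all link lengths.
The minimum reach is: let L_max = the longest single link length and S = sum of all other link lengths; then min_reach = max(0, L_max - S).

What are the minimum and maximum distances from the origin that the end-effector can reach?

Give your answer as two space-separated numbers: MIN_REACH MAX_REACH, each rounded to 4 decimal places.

Link lengths: [11.8, 1.9, 12.0, 4.4]
max_reach = 11.8 + 1.9 + 12 + 4.4 = 30.1
L_max = max([11.8, 1.9, 12.0, 4.4]) = 12
S (sum of others) = 30.1 - 12 = 18.1
min_reach = max(0, 12 - 18.1) = max(0, -6.1) = 0

Answer: 0.0000 30.1000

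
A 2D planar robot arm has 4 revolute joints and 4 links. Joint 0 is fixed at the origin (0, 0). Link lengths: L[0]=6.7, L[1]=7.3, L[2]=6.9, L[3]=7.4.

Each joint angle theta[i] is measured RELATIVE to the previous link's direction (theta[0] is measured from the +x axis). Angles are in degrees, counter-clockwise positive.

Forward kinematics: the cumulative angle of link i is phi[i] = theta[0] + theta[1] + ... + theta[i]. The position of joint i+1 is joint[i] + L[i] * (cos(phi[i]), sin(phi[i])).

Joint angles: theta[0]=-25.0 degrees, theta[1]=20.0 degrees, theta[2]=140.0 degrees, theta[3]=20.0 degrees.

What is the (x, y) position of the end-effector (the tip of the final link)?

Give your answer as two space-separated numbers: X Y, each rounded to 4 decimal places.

Answer: 1.7588 4.5386

Derivation:
joint[0] = (0.0000, 0.0000)  (base)
link 0: phi[0] = -25 = -25 deg
  cos(-25 deg) = 0.9063, sin(-25 deg) = -0.4226
  joint[1] = (0.0000, 0.0000) + 6.7 * (0.9063, -0.4226) = (0.0000 + 6.0723, 0.0000 + -2.8315) = (6.0723, -2.8315)
link 1: phi[1] = -25 + 20 = -5 deg
  cos(-5 deg) = 0.9962, sin(-5 deg) = -0.0872
  joint[2] = (6.0723, -2.8315) + 7.3 * (0.9962, -0.0872) = (6.0723 + 7.2722, -2.8315 + -0.6362) = (13.3445, -3.4678)
link 2: phi[2] = -25 + 20 + 140 = 135 deg
  cos(135 deg) = -0.7071, sin(135 deg) = 0.7071
  joint[3] = (13.3445, -3.4678) + 6.9 * (-0.7071, 0.7071) = (13.3445 + -4.8790, -3.4678 + 4.8790) = (8.4654, 1.4113)
link 3: phi[3] = -25 + 20 + 140 + 20 = 155 deg
  cos(155 deg) = -0.9063, sin(155 deg) = 0.4226
  joint[4] = (8.4654, 1.4113) + 7.4 * (-0.9063, 0.4226) = (8.4654 + -6.7067, 1.4113 + 3.1274) = (1.7588, 4.5386)
End effector: (1.7588, 4.5386)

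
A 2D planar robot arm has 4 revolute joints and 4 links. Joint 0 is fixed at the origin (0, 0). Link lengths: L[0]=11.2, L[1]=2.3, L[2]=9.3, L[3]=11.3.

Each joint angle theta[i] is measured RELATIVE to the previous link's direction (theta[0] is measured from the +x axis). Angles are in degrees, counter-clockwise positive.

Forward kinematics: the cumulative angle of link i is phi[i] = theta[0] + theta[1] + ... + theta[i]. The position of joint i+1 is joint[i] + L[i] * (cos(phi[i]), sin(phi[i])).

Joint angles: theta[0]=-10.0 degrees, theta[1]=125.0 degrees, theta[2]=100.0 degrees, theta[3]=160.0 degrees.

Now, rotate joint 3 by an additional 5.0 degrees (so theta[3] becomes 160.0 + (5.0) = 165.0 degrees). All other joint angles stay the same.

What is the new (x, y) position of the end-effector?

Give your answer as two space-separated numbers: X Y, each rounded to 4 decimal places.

Answer: 13.0582 -1.3298

Derivation:
joint[0] = (0.0000, 0.0000)  (base)
link 0: phi[0] = -10 = -10 deg
  cos(-10 deg) = 0.9848, sin(-10 deg) = -0.1736
  joint[1] = (0.0000, 0.0000) + 11.2 * (0.9848, -0.1736) = (0.0000 + 11.0298, 0.0000 + -1.9449) = (11.0298, -1.9449)
link 1: phi[1] = -10 + 125 = 115 deg
  cos(115 deg) = -0.4226, sin(115 deg) = 0.9063
  joint[2] = (11.0298, -1.9449) + 2.3 * (-0.4226, 0.9063) = (11.0298 + -0.9720, -1.9449 + 2.0845) = (10.0578, 0.1396)
link 2: phi[2] = -10 + 125 + 100 = 215 deg
  cos(215 deg) = -0.8192, sin(215 deg) = -0.5736
  joint[3] = (10.0578, 0.1396) + 9.3 * (-0.8192, -0.5736) = (10.0578 + -7.6181, 0.1396 + -5.3343) = (2.4397, -5.1946)
link 3: phi[3] = -10 + 125 + 100 + 165 = 380 deg
  cos(380 deg) = 0.9397, sin(380 deg) = 0.3420
  joint[4] = (2.4397, -5.1946) + 11.3 * (0.9397, 0.3420) = (2.4397 + 10.6185, -5.1946 + 3.8648) = (13.0582, -1.3298)
End effector: (13.0582, -1.3298)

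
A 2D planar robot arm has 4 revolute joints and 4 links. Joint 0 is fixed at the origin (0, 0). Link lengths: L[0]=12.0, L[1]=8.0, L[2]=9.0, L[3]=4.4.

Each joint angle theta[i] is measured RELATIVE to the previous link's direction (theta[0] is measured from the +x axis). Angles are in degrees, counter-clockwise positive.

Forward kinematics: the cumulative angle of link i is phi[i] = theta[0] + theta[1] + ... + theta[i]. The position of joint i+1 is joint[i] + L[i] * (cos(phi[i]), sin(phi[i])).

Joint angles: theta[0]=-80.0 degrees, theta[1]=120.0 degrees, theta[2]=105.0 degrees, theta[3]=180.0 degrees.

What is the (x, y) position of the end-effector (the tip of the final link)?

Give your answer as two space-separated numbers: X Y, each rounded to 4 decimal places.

Answer: 4.4440 -4.0369

Derivation:
joint[0] = (0.0000, 0.0000)  (base)
link 0: phi[0] = -80 = -80 deg
  cos(-80 deg) = 0.1736, sin(-80 deg) = -0.9848
  joint[1] = (0.0000, 0.0000) + 12 * (0.1736, -0.9848) = (0.0000 + 2.0838, 0.0000 + -11.8177) = (2.0838, -11.8177)
link 1: phi[1] = -80 + 120 = 40 deg
  cos(40 deg) = 0.7660, sin(40 deg) = 0.6428
  joint[2] = (2.0838, -11.8177) + 8 * (0.7660, 0.6428) = (2.0838 + 6.1284, -11.8177 + 5.1423) = (8.2121, -6.6754)
link 2: phi[2] = -80 + 120 + 105 = 145 deg
  cos(145 deg) = -0.8192, sin(145 deg) = 0.5736
  joint[3] = (8.2121, -6.6754) + 9 * (-0.8192, 0.5736) = (8.2121 + -7.3724, -6.6754 + 5.1622) = (0.8398, -1.5132)
link 3: phi[3] = -80 + 120 + 105 + 180 = 325 deg
  cos(325 deg) = 0.8192, sin(325 deg) = -0.5736
  joint[4] = (0.8398, -1.5132) + 4.4 * (0.8192, -0.5736) = (0.8398 + 3.6043, -1.5132 + -2.5237) = (4.4440, -4.0369)
End effector: (4.4440, -4.0369)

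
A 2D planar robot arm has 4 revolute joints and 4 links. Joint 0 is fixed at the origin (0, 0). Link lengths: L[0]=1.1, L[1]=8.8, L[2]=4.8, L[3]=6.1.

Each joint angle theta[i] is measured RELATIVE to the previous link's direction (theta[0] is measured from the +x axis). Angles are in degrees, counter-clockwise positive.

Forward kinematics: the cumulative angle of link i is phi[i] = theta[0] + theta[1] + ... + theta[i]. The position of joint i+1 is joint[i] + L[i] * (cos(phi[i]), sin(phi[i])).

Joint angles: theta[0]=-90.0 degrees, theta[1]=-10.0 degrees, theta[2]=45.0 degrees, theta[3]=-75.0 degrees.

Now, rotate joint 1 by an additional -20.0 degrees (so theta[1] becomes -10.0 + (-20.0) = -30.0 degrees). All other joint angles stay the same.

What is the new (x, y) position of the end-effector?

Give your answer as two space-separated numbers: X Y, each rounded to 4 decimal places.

joint[0] = (0.0000, 0.0000)  (base)
link 0: phi[0] = -90 = -90 deg
  cos(-90 deg) = 0.0000, sin(-90 deg) = -1.0000
  joint[1] = (0.0000, 0.0000) + 1.1 * (0.0000, -1.0000) = (0.0000 + 0.0000, 0.0000 + -1.1000) = (0.0000, -1.1000)
link 1: phi[1] = -90 + -30 = -120 deg
  cos(-120 deg) = -0.5000, sin(-120 deg) = -0.8660
  joint[2] = (0.0000, -1.1000) + 8.8 * (-0.5000, -0.8660) = (0.0000 + -4.4000, -1.1000 + -7.6210) = (-4.4000, -8.7210)
link 2: phi[2] = -90 + -30 + 45 = -75 deg
  cos(-75 deg) = 0.2588, sin(-75 deg) = -0.9659
  joint[3] = (-4.4000, -8.7210) + 4.8 * (0.2588, -0.9659) = (-4.4000 + 1.2423, -8.7210 + -4.6364) = (-3.1577, -13.3575)
link 3: phi[3] = -90 + -30 + 45 + -75 = -150 deg
  cos(-150 deg) = -0.8660, sin(-150 deg) = -0.5000
  joint[4] = (-3.1577, -13.3575) + 6.1 * (-0.8660, -0.5000) = (-3.1577 + -5.2828, -13.3575 + -3.0500) = (-8.4404, -16.4075)
End effector: (-8.4404, -16.4075)

Answer: -8.4404 -16.4075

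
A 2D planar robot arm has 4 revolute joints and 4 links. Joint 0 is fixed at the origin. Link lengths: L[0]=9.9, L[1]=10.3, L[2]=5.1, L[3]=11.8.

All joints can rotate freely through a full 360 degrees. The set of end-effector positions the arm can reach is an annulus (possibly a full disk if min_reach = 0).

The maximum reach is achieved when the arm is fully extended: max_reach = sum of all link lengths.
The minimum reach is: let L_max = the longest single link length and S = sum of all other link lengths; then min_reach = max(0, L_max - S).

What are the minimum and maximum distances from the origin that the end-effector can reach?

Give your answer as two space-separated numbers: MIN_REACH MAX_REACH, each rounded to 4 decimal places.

Link lengths: [9.9, 10.3, 5.1, 11.8]
max_reach = 9.9 + 10.3 + 5.1 + 11.8 = 37.1
L_max = max([9.9, 10.3, 5.1, 11.8]) = 11.8
S (sum of others) = 37.1 - 11.8 = 25.3
min_reach = max(0, 11.8 - 25.3) = max(0, -13.5) = 0

Answer: 0.0000 37.1000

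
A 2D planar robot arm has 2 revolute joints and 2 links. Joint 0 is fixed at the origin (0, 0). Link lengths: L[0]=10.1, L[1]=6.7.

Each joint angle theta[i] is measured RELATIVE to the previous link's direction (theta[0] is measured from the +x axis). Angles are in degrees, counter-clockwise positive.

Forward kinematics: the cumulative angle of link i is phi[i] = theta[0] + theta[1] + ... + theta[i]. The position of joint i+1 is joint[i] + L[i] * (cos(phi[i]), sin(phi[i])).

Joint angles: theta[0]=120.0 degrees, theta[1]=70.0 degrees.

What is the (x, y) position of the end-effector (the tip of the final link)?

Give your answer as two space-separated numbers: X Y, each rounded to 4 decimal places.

joint[0] = (0.0000, 0.0000)  (base)
link 0: phi[0] = 120 = 120 deg
  cos(120 deg) = -0.5000, sin(120 deg) = 0.8660
  joint[1] = (0.0000, 0.0000) + 10.1 * (-0.5000, 0.8660) = (0.0000 + -5.0500, 0.0000 + 8.7469) = (-5.0500, 8.7469)
link 1: phi[1] = 120 + 70 = 190 deg
  cos(190 deg) = -0.9848, sin(190 deg) = -0.1736
  joint[2] = (-5.0500, 8.7469) + 6.7 * (-0.9848, -0.1736) = (-5.0500 + -6.5982, 8.7469 + -1.1634) = (-11.6482, 7.5834)
End effector: (-11.6482, 7.5834)

Answer: -11.6482 7.5834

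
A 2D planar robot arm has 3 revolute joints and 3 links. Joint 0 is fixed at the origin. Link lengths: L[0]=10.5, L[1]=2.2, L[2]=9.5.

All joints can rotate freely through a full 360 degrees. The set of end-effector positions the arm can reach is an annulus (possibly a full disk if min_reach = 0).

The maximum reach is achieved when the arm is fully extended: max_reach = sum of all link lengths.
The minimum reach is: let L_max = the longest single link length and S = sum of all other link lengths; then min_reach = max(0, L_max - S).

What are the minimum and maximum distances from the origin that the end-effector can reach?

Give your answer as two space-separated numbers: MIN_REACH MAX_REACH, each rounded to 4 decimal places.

Link lengths: [10.5, 2.2, 9.5]
max_reach = 10.5 + 2.2 + 9.5 = 22.2
L_max = max([10.5, 2.2, 9.5]) = 10.5
S (sum of others) = 22.2 - 10.5 = 11.7
min_reach = max(0, 10.5 - 11.7) = max(0, -1.2) = 0

Answer: 0.0000 22.2000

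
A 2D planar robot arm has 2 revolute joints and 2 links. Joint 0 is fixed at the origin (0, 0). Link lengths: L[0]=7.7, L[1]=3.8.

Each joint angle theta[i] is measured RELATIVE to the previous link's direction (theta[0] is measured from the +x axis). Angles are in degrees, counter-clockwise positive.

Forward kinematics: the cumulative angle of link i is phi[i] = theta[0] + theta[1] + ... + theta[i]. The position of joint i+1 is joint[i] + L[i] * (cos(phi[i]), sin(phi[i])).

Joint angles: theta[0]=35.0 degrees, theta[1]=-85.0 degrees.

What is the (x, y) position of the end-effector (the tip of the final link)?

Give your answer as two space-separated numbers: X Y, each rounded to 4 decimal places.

Answer: 8.7501 1.5056

Derivation:
joint[0] = (0.0000, 0.0000)  (base)
link 0: phi[0] = 35 = 35 deg
  cos(35 deg) = 0.8192, sin(35 deg) = 0.5736
  joint[1] = (0.0000, 0.0000) + 7.7 * (0.8192, 0.5736) = (0.0000 + 6.3075, 0.0000 + 4.4165) = (6.3075, 4.4165)
link 1: phi[1] = 35 + -85 = -50 deg
  cos(-50 deg) = 0.6428, sin(-50 deg) = -0.7660
  joint[2] = (6.3075, 4.4165) + 3.8 * (0.6428, -0.7660) = (6.3075 + 2.4426, 4.4165 + -2.9110) = (8.7501, 1.5056)
End effector: (8.7501, 1.5056)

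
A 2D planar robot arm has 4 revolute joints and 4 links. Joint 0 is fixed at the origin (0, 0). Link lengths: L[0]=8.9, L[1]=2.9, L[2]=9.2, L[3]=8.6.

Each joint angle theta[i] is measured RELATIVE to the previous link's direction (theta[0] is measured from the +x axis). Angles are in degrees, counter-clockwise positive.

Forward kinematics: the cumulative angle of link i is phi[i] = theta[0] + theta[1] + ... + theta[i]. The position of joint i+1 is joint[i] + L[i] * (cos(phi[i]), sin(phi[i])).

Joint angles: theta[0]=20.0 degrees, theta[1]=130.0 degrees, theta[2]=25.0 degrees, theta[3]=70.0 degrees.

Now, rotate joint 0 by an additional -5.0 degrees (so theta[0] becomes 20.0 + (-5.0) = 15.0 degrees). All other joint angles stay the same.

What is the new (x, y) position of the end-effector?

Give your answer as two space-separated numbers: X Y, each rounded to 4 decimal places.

joint[0] = (0.0000, 0.0000)  (base)
link 0: phi[0] = 15 = 15 deg
  cos(15 deg) = 0.9659, sin(15 deg) = 0.2588
  joint[1] = (0.0000, 0.0000) + 8.9 * (0.9659, 0.2588) = (0.0000 + 8.5967, 0.0000 + 2.3035) = (8.5967, 2.3035)
link 1: phi[1] = 15 + 130 = 145 deg
  cos(145 deg) = -0.8192, sin(145 deg) = 0.5736
  joint[2] = (8.5967, 2.3035) + 2.9 * (-0.8192, 0.5736) = (8.5967 + -2.3755, 2.3035 + 1.6634) = (6.2212, 3.9669)
link 2: phi[2] = 15 + 130 + 25 = 170 deg
  cos(170 deg) = -0.9848, sin(170 deg) = 0.1736
  joint[3] = (6.2212, 3.9669) + 9.2 * (-0.9848, 0.1736) = (6.2212 + -9.0602, 3.9669 + 1.5976) = (-2.8390, 5.5644)
link 3: phi[3] = 15 + 130 + 25 + 70 = 240 deg
  cos(240 deg) = -0.5000, sin(240 deg) = -0.8660
  joint[4] = (-2.8390, 5.5644) + 8.6 * (-0.5000, -0.8660) = (-2.8390 + -4.3000, 5.5644 + -7.4478) = (-7.1390, -1.8834)
End effector: (-7.1390, -1.8834)

Answer: -7.1390 -1.8834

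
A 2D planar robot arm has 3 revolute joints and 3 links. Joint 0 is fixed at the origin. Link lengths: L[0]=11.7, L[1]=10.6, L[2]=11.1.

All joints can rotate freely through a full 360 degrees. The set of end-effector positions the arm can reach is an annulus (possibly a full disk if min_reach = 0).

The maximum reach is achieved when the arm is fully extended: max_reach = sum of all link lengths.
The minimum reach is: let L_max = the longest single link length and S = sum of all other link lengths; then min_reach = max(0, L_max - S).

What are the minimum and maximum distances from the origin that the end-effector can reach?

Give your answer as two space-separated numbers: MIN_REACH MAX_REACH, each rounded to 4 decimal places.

Answer: 0.0000 33.4000

Derivation:
Link lengths: [11.7, 10.6, 11.1]
max_reach = 11.7 + 10.6 + 11.1 = 33.4
L_max = max([11.7, 10.6, 11.1]) = 11.7
S (sum of others) = 33.4 - 11.7 = 21.7
min_reach = max(0, 11.7 - 21.7) = max(0, -10) = 0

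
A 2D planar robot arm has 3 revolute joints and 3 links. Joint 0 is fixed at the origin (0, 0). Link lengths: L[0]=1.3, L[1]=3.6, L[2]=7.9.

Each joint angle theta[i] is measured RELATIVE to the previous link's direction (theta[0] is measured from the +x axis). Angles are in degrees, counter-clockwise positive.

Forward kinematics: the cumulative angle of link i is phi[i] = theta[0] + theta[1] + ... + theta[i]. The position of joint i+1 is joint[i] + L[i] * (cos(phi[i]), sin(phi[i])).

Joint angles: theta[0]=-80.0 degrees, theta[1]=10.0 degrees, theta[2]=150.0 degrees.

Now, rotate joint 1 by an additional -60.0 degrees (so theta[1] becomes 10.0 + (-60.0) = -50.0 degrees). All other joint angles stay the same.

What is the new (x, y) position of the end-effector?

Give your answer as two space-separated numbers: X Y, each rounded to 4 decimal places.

joint[0] = (0.0000, 0.0000)  (base)
link 0: phi[0] = -80 = -80 deg
  cos(-80 deg) = 0.1736, sin(-80 deg) = -0.9848
  joint[1] = (0.0000, 0.0000) + 1.3 * (0.1736, -0.9848) = (0.0000 + 0.2257, 0.0000 + -1.2803) = (0.2257, -1.2803)
link 1: phi[1] = -80 + -50 = -130 deg
  cos(-130 deg) = -0.6428, sin(-130 deg) = -0.7660
  joint[2] = (0.2257, -1.2803) + 3.6 * (-0.6428, -0.7660) = (0.2257 + -2.3140, -1.2803 + -2.7578) = (-2.0883, -4.0380)
link 2: phi[2] = -80 + -50 + 150 = 20 deg
  cos(20 deg) = 0.9397, sin(20 deg) = 0.3420
  joint[3] = (-2.0883, -4.0380) + 7.9 * (0.9397, 0.3420) = (-2.0883 + 7.4236, -4.0380 + 2.7020) = (5.3353, -1.3361)
End effector: (5.3353, -1.3361)

Answer: 5.3353 -1.3361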